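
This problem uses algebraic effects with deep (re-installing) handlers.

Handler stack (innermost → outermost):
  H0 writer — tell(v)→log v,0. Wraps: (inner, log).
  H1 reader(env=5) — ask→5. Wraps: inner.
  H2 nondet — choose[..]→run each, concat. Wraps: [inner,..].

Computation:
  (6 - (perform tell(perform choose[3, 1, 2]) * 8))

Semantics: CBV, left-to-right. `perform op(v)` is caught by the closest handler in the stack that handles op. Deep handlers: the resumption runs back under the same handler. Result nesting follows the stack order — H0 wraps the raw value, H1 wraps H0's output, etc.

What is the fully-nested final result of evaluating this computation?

Answer: [(6, (3)), (6, (1)), (6, (2))]

Step-by-step:
choose[3, 1, 2] @ H2
  branch[0] choose=3:
    tell(3) @ H0 ⇒ log+=3
    H0 returns (6, (3))
    H1 returns (6, (3))
    H2 returns [(6, (3))]
  branch[1] choose=1:
    tell(1) @ H0 ⇒ log+=1
    H0 returns (6, (1))
    H1 returns (6, (1))
    H2 returns [(6, (1))]
  branch[2] choose=2:
    tell(2) @ H0 ⇒ log+=2
    H0 returns (6, (2))
    H1 returns (6, (2))
    H2 returns [(6, (2))]
= [(6, (3)), (6, (1)), (6, (2))]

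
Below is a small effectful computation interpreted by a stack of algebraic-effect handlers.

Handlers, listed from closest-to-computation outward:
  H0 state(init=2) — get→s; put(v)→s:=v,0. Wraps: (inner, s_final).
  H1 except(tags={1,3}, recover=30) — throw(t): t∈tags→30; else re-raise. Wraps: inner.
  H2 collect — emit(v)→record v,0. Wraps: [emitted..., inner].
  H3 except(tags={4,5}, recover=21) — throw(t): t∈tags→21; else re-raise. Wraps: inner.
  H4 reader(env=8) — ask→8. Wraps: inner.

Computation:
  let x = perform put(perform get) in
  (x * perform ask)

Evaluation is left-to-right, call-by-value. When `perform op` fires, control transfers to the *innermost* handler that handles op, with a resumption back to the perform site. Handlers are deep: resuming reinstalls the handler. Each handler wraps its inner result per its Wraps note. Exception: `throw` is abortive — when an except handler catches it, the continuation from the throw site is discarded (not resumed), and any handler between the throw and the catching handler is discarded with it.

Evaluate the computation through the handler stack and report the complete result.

Answer: [(0, 2)]

Evaluation trace:
get @ H0 ⇒ 2
put(2) @ H0 ⇒ s:=2
ask @ H4 ⇒ 8
H0 returns (0, 2)
H1 returns (0, 2)
H2 returns [(0, 2)]
H3 returns [(0, 2)]
H4 returns [(0, 2)]
= [(0, 2)]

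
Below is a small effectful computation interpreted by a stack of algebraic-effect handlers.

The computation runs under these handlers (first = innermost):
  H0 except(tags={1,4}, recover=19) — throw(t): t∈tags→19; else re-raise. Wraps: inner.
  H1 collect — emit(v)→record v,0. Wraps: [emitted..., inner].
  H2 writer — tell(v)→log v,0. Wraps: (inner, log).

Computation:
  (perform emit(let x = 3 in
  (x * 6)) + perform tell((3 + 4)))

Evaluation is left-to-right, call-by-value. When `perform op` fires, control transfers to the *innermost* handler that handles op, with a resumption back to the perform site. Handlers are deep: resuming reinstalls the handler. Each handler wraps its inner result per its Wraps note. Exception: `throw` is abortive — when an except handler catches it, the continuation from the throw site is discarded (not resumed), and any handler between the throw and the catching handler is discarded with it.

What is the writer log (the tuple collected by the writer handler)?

Step-by-step:
emit(18) @ H1 ⇒ out+=18
tell(7) @ H2 ⇒ log+=7
H0 returns 0
H1 returns [18, 0]
H2 returns ([18, 0], (7))
= ([18, 0], (7))

Answer: (7)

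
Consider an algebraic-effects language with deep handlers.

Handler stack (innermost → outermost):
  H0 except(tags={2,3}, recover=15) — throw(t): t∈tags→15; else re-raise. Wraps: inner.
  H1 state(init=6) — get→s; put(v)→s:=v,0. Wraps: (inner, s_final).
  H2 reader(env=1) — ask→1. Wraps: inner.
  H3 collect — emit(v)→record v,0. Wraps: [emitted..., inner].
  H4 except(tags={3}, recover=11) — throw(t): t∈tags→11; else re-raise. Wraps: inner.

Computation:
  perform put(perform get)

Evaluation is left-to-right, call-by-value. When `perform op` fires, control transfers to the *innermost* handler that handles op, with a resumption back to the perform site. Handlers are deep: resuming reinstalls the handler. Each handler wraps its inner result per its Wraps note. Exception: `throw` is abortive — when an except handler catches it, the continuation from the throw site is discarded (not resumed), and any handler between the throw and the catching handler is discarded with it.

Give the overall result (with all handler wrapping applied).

Step-by-step:
get @ H1 ⇒ 6
put(6) @ H1 ⇒ s:=6
H0 returns 0
H1 returns (0, 6)
H2 returns (0, 6)
H3 returns [(0, 6)]
H4 returns [(0, 6)]
= [(0, 6)]

Answer: [(0, 6)]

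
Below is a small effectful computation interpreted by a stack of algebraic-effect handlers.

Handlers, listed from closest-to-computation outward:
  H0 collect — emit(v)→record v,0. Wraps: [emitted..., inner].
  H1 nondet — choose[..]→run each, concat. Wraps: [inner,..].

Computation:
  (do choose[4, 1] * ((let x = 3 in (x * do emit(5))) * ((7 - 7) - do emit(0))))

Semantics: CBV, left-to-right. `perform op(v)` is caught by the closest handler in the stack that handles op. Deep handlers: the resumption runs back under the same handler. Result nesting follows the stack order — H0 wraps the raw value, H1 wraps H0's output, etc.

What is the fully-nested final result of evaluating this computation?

Step-by-step:
choose[4, 1] @ H1
  branch[0] choose=4:
    emit(5) @ H0 ⇒ out+=5
    emit(0) @ H0 ⇒ out+=0
    H0 returns [5, 0, 0]
    H1 returns [[5, 0, 0]]
  branch[1] choose=1:
    emit(5) @ H0 ⇒ out+=5
    emit(0) @ H0 ⇒ out+=0
    H0 returns [5, 0, 0]
    H1 returns [[5, 0, 0]]
= [[5, 0, 0], [5, 0, 0]]

Answer: [[5, 0, 0], [5, 0, 0]]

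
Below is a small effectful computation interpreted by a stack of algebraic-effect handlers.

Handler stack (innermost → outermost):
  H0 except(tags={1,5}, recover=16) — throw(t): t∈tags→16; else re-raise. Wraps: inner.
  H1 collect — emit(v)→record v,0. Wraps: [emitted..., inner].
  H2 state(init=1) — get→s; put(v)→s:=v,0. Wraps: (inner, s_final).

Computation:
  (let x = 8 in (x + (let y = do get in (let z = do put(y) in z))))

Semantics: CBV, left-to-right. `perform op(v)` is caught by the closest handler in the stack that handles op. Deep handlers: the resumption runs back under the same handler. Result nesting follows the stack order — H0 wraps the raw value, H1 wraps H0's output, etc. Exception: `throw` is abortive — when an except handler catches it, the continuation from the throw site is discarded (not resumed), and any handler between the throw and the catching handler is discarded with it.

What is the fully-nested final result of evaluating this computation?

Evaluation trace:
get @ H2 ⇒ 1
put(1) @ H2 ⇒ s:=1
H0 returns 8
H1 returns [8]
H2 returns ([8], 1)
= ([8], 1)

Answer: ([8], 1)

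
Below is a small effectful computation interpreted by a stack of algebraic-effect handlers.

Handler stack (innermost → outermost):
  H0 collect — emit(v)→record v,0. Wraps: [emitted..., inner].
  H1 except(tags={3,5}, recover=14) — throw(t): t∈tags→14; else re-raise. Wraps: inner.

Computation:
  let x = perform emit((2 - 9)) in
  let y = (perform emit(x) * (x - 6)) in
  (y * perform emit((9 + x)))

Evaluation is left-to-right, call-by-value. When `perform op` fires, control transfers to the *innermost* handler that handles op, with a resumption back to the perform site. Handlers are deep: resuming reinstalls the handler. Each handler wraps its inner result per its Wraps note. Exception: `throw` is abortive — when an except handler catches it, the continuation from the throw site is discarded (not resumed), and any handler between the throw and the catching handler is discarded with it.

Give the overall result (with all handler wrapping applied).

Answer: [-7, 0, 9, 0]

Working:
emit(-7) @ H0 ⇒ out+=-7
emit(0) @ H0 ⇒ out+=0
emit(9) @ H0 ⇒ out+=9
H0 returns [-7, 0, 9, 0]
H1 returns [-7, 0, 9, 0]
= [-7, 0, 9, 0]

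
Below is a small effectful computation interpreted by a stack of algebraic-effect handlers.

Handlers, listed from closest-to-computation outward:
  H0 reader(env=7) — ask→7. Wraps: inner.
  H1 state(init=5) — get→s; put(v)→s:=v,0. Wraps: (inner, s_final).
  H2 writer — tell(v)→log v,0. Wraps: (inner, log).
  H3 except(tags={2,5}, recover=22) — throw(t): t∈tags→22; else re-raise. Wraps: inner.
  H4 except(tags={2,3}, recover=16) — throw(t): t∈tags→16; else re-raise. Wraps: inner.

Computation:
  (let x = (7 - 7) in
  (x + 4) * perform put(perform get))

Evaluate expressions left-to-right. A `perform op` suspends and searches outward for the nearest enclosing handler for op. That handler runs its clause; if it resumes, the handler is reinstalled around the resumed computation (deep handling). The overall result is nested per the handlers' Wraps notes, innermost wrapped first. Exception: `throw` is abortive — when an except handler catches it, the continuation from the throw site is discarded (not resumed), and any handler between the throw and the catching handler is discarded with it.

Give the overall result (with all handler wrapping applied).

Answer: ((0, 5), ())

Working:
get @ H1 ⇒ 5
put(5) @ H1 ⇒ s:=5
H0 returns 0
H1 returns (0, 5)
H2 returns ((0, 5), ())
H3 returns ((0, 5), ())
H4 returns ((0, 5), ())
= ((0, 5), ())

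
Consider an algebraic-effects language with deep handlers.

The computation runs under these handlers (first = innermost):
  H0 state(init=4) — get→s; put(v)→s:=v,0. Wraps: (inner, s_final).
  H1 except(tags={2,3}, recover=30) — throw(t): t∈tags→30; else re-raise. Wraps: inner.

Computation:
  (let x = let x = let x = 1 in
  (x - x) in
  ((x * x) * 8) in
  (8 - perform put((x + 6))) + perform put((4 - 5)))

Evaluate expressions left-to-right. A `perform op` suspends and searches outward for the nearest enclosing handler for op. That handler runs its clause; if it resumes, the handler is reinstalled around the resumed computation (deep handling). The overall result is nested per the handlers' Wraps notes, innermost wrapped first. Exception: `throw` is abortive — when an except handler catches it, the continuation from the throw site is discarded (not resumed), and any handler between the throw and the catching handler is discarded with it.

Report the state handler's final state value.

Working:
put(6) @ H0 ⇒ s:=6
put(-1) @ H0 ⇒ s:=-1
H0 returns (8, -1)
H1 returns (8, -1)
= (8, -1)

Answer: -1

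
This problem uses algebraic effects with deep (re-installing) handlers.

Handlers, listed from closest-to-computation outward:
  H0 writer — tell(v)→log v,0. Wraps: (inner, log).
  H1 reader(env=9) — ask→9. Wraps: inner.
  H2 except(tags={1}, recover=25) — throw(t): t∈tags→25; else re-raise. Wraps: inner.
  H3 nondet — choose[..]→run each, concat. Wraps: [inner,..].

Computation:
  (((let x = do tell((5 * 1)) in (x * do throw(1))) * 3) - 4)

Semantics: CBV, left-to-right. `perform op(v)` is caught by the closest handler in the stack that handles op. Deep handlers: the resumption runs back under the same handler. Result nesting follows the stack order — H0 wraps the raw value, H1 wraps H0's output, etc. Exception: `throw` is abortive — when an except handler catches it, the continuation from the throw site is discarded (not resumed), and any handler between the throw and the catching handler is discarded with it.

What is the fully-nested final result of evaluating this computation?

Step-by-step:
tell(5) @ H0 ⇒ log+=5
throw(1) @ H2 caught ⇒ 25
H3 returns [25]
= [25]

Answer: [25]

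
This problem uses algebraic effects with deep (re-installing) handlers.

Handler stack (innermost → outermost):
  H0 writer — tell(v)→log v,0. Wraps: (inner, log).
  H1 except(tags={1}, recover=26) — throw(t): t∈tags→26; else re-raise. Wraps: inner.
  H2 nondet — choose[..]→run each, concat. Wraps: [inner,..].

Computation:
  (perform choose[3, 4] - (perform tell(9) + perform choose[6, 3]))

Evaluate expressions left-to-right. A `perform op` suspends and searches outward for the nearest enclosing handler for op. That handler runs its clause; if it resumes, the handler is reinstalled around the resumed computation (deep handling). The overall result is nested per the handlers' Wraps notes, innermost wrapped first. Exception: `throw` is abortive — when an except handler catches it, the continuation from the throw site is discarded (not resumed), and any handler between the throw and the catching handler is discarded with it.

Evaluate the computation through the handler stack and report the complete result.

Answer: [(-3, (9)), (0, (9)), (-2, (9)), (1, (9))]

Working:
choose[3, 4] @ H2
  branch[0] choose=3:
    tell(9) @ H0 ⇒ log+=9
    choose[6, 3] @ H2
      branch[0] choose=6:
        H0 returns (-3, (9))
        H1 returns (-3, (9))
        H2 returns [(-3, (9))]
      branch[1] choose=3:
        H0 returns (0, (9))
        H1 returns (0, (9))
        H2 returns [(0, (9))]
  branch[1] choose=4:
    tell(9) @ H0 ⇒ log+=9
    choose[6, 3] @ H2
      branch[0] choose=6:
        H0 returns (-2, (9))
        H1 returns (-2, (9))
        H2 returns [(-2, (9))]
      branch[1] choose=3:
        H0 returns (1, (9))
        H1 returns (1, (9))
        H2 returns [(1, (9))]
= [(-3, (9)), (0, (9)), (-2, (9)), (1, (9))]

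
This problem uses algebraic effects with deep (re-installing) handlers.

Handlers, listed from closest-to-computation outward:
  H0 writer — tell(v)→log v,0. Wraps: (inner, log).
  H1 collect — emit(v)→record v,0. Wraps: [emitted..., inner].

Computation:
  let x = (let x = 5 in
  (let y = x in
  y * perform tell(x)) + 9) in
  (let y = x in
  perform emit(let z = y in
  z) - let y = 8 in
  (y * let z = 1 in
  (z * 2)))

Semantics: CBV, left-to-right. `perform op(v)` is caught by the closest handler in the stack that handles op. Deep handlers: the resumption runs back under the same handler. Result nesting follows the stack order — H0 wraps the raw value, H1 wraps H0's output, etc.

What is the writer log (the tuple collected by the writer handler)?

Answer: (5)

Step-by-step:
tell(5) @ H0 ⇒ log+=5
emit(9) @ H1 ⇒ out+=9
H0 returns (-16, (5))
H1 returns [9, (-16, (5))]
= [9, (-16, (5))]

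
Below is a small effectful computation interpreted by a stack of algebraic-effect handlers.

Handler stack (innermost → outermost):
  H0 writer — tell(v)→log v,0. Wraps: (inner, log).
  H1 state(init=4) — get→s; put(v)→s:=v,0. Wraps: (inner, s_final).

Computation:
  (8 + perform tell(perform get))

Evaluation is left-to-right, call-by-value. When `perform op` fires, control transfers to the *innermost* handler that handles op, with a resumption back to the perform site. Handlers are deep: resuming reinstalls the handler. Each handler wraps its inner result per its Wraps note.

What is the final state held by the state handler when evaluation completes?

Step-by-step:
get @ H1 ⇒ 4
tell(4) @ H0 ⇒ log+=4
H0 returns (8, (4))
H1 returns ((8, (4)), 4)
= ((8, (4)), 4)

Answer: 4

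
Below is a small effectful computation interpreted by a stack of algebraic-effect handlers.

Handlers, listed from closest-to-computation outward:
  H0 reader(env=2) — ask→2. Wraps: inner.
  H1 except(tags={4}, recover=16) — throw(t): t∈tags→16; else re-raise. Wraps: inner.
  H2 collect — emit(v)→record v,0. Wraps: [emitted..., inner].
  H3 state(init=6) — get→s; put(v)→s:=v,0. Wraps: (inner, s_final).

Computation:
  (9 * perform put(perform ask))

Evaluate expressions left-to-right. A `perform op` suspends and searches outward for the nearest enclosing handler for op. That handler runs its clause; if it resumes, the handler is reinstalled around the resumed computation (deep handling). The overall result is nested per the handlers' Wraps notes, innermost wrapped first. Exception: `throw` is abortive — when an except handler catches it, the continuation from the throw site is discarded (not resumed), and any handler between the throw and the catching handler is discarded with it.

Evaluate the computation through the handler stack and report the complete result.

Evaluation trace:
ask @ H0 ⇒ 2
put(2) @ H3 ⇒ s:=2
H0 returns 0
H1 returns 0
H2 returns [0]
H3 returns ([0], 2)
= ([0], 2)

Answer: ([0], 2)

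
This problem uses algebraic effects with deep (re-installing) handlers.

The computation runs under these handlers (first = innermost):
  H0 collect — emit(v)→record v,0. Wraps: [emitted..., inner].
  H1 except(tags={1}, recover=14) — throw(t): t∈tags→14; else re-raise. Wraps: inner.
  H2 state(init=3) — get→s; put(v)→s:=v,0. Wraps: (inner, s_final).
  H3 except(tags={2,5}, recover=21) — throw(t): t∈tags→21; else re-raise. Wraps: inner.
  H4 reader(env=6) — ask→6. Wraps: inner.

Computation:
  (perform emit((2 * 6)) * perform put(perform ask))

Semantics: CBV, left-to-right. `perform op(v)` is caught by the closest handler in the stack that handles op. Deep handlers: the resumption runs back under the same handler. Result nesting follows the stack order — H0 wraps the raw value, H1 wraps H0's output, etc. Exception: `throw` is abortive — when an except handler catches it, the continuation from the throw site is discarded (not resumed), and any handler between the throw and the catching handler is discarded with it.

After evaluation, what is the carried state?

Evaluation trace:
emit(12) @ H0 ⇒ out+=12
ask @ H4 ⇒ 6
put(6) @ H2 ⇒ s:=6
H0 returns [12, 0]
H1 returns [12, 0]
H2 returns ([12, 0], 6)
H3 returns ([12, 0], 6)
H4 returns ([12, 0], 6)
= ([12, 0], 6)

Answer: 6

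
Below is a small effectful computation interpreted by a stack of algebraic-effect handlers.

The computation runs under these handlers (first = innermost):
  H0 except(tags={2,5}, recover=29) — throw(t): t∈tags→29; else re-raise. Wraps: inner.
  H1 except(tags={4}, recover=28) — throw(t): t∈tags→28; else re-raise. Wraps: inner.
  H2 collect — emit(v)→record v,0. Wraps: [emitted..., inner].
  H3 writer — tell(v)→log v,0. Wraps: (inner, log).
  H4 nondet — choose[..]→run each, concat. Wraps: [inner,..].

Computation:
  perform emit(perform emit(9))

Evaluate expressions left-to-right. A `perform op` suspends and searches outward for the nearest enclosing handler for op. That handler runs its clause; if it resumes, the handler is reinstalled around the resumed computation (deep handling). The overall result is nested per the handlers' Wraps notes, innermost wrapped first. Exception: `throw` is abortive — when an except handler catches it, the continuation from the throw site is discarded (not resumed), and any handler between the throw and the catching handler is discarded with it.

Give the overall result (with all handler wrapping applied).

Step-by-step:
emit(9) @ H2 ⇒ out+=9
emit(0) @ H2 ⇒ out+=0
H0 returns 0
H1 returns 0
H2 returns [9, 0, 0]
H3 returns ([9, 0, 0], ())
H4 returns [([9, 0, 0], ())]
= [([9, 0, 0], ())]

Answer: [([9, 0, 0], ())]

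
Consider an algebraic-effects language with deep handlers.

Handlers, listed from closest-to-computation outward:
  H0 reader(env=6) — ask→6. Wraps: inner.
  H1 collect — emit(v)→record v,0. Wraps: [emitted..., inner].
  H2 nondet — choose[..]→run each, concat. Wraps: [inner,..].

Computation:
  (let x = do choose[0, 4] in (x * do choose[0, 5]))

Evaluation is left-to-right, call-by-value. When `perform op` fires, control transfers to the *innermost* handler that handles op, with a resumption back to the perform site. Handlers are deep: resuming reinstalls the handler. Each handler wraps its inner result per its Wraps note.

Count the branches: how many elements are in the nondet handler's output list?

Step-by-step:
choose[0, 4] @ H2
  branch[0] choose=0:
    choose[0, 5] @ H2
      branch[0] choose=0:
        H0 returns 0
        H1 returns [0]
        H2 returns [[0]]
      branch[1] choose=5:
        H0 returns 0
        H1 returns [0]
        H2 returns [[0]]
  branch[1] choose=4:
    choose[0, 5] @ H2
      branch[0] choose=0:
        H0 returns 0
        H1 returns [0]
        H2 returns [[0]]
      branch[1] choose=5:
        H0 returns 20
        H1 returns [20]
        H2 returns [[20]]
= [[0], [0], [0], [20]]

Answer: 4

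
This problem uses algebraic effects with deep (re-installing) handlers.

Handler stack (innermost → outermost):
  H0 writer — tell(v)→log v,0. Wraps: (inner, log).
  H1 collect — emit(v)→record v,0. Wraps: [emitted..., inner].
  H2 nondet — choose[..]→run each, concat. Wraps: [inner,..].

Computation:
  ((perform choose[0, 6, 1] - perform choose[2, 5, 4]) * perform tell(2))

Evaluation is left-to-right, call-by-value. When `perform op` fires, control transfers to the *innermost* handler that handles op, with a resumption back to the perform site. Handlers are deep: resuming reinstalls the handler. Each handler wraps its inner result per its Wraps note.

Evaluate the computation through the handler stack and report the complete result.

Answer: [[(0, (2))], [(0, (2))], [(0, (2))], [(0, (2))], [(0, (2))], [(0, (2))], [(0, (2))], [(0, (2))], [(0, (2))]]

Working:
choose[0, 6, 1] @ H2
  branch[0] choose=0:
    choose[2, 5, 4] @ H2
      branch[0] choose=2:
        tell(2) @ H0 ⇒ log+=2
        H0 returns (0, (2))
        H1 returns [(0, (2))]
        H2 returns [[(0, (2))]]
      branch[1] choose=5:
        tell(2) @ H0 ⇒ log+=2
        H0 returns (0, (2))
        H1 returns [(0, (2))]
        H2 returns [[(0, (2))]]
      branch[2] choose=4:
        tell(2) @ H0 ⇒ log+=2
        H0 returns (0, (2))
        H1 returns [(0, (2))]
        H2 returns [[(0, (2))]]
  branch[1] choose=6:
    choose[2, 5, 4] @ H2
      branch[0] choose=2:
        tell(2) @ H0 ⇒ log+=2
        H0 returns (0, (2))
        H1 returns [(0, (2))]
        H2 returns [[(0, (2))]]
      branch[1] choose=5:
        tell(2) @ H0 ⇒ log+=2
        H0 returns (0, (2))
        H1 returns [(0, (2))]
        H2 returns [[(0, (2))]]
      branch[2] choose=4:
        tell(2) @ H0 ⇒ log+=2
        H0 returns (0, (2))
        H1 returns [(0, (2))]
        H2 returns [[(0, (2))]]
  branch[2] choose=1:
    choose[2, 5, 4] @ H2
      branch[0] choose=2:
        tell(2) @ H0 ⇒ log+=2
        H0 returns (0, (2))
        H1 returns [(0, (2))]
        H2 returns [[(0, (2))]]
      branch[1] choose=5:
        tell(2) @ H0 ⇒ log+=2
        H0 returns (0, (2))
        H1 returns [(0, (2))]
        H2 returns [[(0, (2))]]
      branch[2] choose=4:
        tell(2) @ H0 ⇒ log+=2
        H0 returns (0, (2))
        H1 returns [(0, (2))]
        H2 returns [[(0, (2))]]
= [[(0, (2))], [(0, (2))], [(0, (2))], [(0, (2))], [(0, (2))], [(0, (2))], [(0, (2))], [(0, (2))], [(0, (2))]]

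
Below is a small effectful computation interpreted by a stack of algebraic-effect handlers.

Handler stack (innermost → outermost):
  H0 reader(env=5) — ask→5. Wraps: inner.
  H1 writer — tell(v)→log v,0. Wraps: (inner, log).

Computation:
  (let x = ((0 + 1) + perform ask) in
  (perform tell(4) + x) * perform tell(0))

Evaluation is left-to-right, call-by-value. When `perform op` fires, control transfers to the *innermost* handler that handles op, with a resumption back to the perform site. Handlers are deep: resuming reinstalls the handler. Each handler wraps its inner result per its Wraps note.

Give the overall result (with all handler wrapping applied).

Working:
ask @ H0 ⇒ 5
tell(4) @ H1 ⇒ log+=4
tell(0) @ H1 ⇒ log+=0
H0 returns 0
H1 returns (0, (4, 0))
= (0, (4, 0))

Answer: (0, (4, 0))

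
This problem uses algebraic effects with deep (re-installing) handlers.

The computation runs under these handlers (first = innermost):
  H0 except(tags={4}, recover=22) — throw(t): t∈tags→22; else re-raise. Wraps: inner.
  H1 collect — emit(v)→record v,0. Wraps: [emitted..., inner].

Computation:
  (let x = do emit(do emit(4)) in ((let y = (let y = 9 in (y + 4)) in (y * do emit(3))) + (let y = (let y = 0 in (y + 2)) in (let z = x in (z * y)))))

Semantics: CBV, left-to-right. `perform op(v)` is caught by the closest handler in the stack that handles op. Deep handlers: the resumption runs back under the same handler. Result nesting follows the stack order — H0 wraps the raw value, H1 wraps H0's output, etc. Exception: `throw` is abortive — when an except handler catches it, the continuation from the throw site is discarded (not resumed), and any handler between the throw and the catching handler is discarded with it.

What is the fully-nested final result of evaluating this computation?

Answer: [4, 0, 3, 0]

Step-by-step:
emit(4) @ H1 ⇒ out+=4
emit(0) @ H1 ⇒ out+=0
emit(3) @ H1 ⇒ out+=3
H0 returns 0
H1 returns [4, 0, 3, 0]
= [4, 0, 3, 0]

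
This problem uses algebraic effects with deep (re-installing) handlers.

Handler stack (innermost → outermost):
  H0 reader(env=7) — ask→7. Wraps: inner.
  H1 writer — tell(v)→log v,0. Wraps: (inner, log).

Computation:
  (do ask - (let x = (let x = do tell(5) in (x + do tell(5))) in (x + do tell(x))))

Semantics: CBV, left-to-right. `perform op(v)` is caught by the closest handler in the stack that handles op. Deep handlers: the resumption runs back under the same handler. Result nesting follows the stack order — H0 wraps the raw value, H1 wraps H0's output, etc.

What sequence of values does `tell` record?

Working:
ask @ H0 ⇒ 7
tell(5) @ H1 ⇒ log+=5
tell(5) @ H1 ⇒ log+=5
tell(0) @ H1 ⇒ log+=0
H0 returns 7
H1 returns (7, (5, 5, 0))
= (7, (5, 5, 0))

Answer: (5, 5, 0)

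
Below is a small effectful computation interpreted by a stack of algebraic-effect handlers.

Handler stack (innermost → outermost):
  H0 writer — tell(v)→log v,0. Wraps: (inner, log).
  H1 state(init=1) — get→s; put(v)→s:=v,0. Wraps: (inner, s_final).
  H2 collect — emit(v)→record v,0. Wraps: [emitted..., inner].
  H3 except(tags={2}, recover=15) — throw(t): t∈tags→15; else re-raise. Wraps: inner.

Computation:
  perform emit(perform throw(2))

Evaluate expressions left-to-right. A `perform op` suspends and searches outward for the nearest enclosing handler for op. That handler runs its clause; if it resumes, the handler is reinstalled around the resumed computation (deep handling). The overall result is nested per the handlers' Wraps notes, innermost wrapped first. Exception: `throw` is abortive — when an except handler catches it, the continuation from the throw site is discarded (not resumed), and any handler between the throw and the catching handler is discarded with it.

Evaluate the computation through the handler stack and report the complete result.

Step-by-step:
throw(2) @ H3 caught ⇒ 15
= 15

Answer: 15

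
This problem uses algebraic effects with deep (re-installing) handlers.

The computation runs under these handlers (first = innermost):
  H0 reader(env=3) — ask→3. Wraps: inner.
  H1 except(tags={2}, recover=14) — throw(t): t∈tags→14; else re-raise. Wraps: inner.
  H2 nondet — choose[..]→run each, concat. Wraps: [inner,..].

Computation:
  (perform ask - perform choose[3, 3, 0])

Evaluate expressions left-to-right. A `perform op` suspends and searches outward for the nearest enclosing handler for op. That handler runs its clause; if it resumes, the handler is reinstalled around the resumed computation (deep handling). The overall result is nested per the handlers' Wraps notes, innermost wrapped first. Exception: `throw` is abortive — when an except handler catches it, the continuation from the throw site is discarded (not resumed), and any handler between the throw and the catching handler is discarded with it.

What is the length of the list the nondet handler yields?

Working:
ask @ H0 ⇒ 3
choose[3, 3, 0] @ H2
  branch[0] choose=3:
    H0 returns 0
    H1 returns 0
    H2 returns [0]
  branch[1] choose=3:
    H0 returns 0
    H1 returns 0
    H2 returns [0]
  branch[2] choose=0:
    H0 returns 3
    H1 returns 3
    H2 returns [3]
= [0, 0, 3]

Answer: 3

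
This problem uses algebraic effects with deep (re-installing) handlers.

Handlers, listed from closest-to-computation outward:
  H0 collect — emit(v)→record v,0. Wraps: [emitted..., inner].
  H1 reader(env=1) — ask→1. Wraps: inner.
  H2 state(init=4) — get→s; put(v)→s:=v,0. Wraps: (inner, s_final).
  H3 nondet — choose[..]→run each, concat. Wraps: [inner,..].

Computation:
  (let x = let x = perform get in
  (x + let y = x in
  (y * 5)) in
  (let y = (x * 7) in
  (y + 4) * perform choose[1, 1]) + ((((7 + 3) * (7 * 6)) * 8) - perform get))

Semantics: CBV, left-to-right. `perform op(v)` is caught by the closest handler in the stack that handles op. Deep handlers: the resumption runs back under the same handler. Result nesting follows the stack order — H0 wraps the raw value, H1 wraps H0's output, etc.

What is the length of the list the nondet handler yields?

Working:
get @ H2 ⇒ 4
choose[1, 1] @ H3
  branch[0] choose=1:
    get @ H2 ⇒ 4
    H0 returns [3528]
    H1 returns [3528]
    H2 returns ([3528], 4)
    H3 returns [([3528], 4)]
  branch[1] choose=1:
    get @ H2 ⇒ 4
    H0 returns [3528]
    H1 returns [3528]
    H2 returns ([3528], 4)
    H3 returns [([3528], 4)]
= [([3528], 4), ([3528], 4)]

Answer: 2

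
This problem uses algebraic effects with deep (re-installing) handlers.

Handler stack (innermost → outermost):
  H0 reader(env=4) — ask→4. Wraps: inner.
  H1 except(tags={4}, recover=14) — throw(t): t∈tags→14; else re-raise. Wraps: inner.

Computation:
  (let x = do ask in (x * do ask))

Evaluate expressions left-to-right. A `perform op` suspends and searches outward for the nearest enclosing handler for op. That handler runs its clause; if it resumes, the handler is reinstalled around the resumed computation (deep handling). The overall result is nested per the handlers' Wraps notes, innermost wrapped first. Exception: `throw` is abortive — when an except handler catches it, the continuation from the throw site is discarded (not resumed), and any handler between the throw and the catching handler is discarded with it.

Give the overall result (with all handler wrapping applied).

Answer: 16

Working:
ask @ H0 ⇒ 4
ask @ H0 ⇒ 4
H0 returns 16
H1 returns 16
= 16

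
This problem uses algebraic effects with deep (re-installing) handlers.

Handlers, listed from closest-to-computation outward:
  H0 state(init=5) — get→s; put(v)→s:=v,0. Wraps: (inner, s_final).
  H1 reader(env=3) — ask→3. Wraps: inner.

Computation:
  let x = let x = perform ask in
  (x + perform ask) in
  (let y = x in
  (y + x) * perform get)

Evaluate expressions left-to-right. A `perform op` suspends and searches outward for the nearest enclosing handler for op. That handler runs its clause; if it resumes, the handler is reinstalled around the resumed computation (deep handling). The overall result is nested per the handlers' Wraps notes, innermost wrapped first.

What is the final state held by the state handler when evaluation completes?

Answer: 5

Working:
ask @ H1 ⇒ 3
ask @ H1 ⇒ 3
get @ H0 ⇒ 5
H0 returns (60, 5)
H1 returns (60, 5)
= (60, 5)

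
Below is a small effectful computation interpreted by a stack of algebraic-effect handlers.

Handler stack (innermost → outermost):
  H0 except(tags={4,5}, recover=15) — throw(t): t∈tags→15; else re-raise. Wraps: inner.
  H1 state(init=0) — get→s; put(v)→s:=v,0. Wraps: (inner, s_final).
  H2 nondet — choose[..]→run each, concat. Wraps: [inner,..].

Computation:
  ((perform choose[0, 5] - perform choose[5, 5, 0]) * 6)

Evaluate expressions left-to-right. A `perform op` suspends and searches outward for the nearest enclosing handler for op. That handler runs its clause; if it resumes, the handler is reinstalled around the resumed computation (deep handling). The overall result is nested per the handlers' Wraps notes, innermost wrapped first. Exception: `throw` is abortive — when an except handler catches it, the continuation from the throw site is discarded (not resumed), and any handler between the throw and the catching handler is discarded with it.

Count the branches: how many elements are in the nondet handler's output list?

Answer: 6

Evaluation trace:
choose[0, 5] @ H2
  branch[0] choose=0:
    choose[5, 5, 0] @ H2
      branch[0] choose=5:
        H0 returns -30
        H1 returns (-30, 0)
        H2 returns [(-30, 0)]
      branch[1] choose=5:
        H0 returns -30
        H1 returns (-30, 0)
        H2 returns [(-30, 0)]
      branch[2] choose=0:
        H0 returns 0
        H1 returns (0, 0)
        H2 returns [(0, 0)]
  branch[1] choose=5:
    choose[5, 5, 0] @ H2
      branch[0] choose=5:
        H0 returns 0
        H1 returns (0, 0)
        H2 returns [(0, 0)]
      branch[1] choose=5:
        H0 returns 0
        H1 returns (0, 0)
        H2 returns [(0, 0)]
      branch[2] choose=0:
        H0 returns 30
        H1 returns (30, 0)
        H2 returns [(30, 0)]
= [(-30, 0), (-30, 0), (0, 0), (0, 0), (0, 0), (30, 0)]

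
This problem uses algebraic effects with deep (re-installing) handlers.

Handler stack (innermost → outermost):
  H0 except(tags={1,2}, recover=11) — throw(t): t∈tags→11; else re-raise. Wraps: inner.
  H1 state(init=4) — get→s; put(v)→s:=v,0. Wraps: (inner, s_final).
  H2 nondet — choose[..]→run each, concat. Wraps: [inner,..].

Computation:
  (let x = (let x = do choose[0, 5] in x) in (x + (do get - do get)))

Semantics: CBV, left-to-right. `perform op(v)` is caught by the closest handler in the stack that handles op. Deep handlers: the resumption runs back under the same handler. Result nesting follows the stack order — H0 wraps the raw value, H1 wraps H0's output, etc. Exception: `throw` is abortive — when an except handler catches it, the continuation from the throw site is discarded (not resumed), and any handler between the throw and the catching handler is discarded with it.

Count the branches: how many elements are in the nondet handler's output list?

Answer: 2

Working:
choose[0, 5] @ H2
  branch[0] choose=0:
    get @ H1 ⇒ 4
    get @ H1 ⇒ 4
    H0 returns 0
    H1 returns (0, 4)
    H2 returns [(0, 4)]
  branch[1] choose=5:
    get @ H1 ⇒ 4
    get @ H1 ⇒ 4
    H0 returns 5
    H1 returns (5, 4)
    H2 returns [(5, 4)]
= [(0, 4), (5, 4)]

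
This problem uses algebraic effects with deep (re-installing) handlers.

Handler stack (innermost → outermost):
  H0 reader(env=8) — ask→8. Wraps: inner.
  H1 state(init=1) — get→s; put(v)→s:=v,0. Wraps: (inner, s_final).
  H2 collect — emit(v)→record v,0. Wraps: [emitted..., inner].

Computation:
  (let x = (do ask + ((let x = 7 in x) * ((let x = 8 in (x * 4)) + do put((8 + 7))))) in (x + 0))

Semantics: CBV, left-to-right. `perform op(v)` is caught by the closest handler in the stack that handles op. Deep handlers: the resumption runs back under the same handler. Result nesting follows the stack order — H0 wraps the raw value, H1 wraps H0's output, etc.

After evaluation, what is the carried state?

Working:
ask @ H0 ⇒ 8
put(15) @ H1 ⇒ s:=15
H0 returns 232
H1 returns (232, 15)
H2 returns [(232, 15)]
= [(232, 15)]

Answer: 15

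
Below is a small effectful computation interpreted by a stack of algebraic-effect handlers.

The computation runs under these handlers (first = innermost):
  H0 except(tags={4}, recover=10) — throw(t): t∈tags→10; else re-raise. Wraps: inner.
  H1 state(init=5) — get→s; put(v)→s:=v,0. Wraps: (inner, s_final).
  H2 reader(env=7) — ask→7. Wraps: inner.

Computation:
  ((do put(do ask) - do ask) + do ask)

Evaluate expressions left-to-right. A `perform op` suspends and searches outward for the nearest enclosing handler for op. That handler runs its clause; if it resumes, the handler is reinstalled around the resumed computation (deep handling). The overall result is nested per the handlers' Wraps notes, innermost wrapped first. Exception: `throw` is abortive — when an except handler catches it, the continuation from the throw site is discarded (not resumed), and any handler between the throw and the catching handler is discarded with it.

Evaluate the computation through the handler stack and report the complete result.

Evaluation trace:
ask @ H2 ⇒ 7
put(7) @ H1 ⇒ s:=7
ask @ H2 ⇒ 7
ask @ H2 ⇒ 7
H0 returns 0
H1 returns (0, 7)
H2 returns (0, 7)
= (0, 7)

Answer: (0, 7)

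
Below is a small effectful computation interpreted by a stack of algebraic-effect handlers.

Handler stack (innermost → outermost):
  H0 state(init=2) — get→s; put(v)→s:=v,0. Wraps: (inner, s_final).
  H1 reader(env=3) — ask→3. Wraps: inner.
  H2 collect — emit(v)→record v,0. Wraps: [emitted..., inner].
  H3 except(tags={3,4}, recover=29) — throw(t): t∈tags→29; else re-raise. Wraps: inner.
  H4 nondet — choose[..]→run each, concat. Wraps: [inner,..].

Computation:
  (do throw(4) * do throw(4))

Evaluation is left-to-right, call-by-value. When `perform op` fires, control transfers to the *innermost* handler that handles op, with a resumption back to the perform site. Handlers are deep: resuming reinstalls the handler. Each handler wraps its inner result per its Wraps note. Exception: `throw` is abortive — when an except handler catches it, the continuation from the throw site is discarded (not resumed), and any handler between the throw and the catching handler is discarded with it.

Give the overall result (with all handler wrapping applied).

Answer: [29]

Step-by-step:
throw(4) @ H3 caught ⇒ 29
H4 returns [29]
= [29]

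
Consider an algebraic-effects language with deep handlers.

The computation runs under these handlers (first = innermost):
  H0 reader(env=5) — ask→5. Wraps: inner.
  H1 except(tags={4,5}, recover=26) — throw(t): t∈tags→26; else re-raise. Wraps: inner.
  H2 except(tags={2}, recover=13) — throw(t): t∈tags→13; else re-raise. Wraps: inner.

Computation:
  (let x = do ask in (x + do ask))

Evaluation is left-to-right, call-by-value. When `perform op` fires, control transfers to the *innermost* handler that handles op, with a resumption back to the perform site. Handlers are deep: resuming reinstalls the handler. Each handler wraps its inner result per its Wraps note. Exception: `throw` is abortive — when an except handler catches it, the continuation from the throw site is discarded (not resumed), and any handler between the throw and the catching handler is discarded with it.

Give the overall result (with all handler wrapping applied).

Answer: 10

Step-by-step:
ask @ H0 ⇒ 5
ask @ H0 ⇒ 5
H0 returns 10
H1 returns 10
H2 returns 10
= 10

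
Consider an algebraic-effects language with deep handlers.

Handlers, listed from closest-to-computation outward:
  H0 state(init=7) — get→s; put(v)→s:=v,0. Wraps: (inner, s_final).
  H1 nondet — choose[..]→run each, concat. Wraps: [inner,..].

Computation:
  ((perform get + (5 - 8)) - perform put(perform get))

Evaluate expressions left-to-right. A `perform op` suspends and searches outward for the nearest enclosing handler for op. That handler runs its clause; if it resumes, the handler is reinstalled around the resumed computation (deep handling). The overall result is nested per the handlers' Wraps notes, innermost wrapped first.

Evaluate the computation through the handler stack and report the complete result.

Working:
get @ H0 ⇒ 7
get @ H0 ⇒ 7
put(7) @ H0 ⇒ s:=7
H0 returns (4, 7)
H1 returns [(4, 7)]
= [(4, 7)]

Answer: [(4, 7)]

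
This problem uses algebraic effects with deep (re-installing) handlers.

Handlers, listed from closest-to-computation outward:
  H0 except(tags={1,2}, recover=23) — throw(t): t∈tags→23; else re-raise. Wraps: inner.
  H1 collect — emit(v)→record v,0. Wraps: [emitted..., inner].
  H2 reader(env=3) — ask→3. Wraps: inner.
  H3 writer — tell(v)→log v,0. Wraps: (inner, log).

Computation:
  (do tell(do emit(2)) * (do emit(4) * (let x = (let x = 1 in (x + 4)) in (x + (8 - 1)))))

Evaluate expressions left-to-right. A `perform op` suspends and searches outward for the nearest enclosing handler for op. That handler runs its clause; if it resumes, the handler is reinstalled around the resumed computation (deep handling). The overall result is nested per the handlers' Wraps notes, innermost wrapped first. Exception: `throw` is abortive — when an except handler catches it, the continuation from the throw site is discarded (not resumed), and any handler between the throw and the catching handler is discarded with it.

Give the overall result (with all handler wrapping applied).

Answer: ([2, 4, 0], (0))

Step-by-step:
emit(2) @ H1 ⇒ out+=2
tell(0) @ H3 ⇒ log+=0
emit(4) @ H1 ⇒ out+=4
H0 returns 0
H1 returns [2, 4, 0]
H2 returns [2, 4, 0]
H3 returns ([2, 4, 0], (0))
= ([2, 4, 0], (0))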